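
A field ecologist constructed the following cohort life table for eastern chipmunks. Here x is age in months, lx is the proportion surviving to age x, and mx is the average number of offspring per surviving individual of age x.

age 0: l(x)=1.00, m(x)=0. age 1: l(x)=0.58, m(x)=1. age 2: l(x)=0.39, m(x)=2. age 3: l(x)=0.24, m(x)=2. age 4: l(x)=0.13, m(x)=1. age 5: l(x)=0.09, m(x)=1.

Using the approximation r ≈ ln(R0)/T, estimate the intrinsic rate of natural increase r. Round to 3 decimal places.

0.327

R0 = Σ lx·mx = 0 + 0.58 + 0.78 + 0.48 + 0.13 + 0.09 = 2.06
Σ x·lx·mx = 4.55; T = 4.55/2.06 = 2.20874…
r ≈ ln(R0)/T = ln(2.06)/2.20874… = 0.3272… → 0.327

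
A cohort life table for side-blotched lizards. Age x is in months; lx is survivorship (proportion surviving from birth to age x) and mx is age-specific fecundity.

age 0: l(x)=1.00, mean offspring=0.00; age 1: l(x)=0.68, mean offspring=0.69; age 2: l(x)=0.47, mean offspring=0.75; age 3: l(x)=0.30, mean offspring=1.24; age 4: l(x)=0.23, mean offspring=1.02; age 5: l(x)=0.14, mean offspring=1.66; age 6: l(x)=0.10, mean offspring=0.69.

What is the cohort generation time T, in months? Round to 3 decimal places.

lx·mx: 0, 0.4692, 0.3525, 0.372, 0.2346, 0.2324, 0.069 → R0 = 1.7297
x·lx·mx: 0, 0.4692, 0.705, 1.116, 0.9384, 1.162, 0.414 → Σ = 4.8046
T = 4.8046 / 1.7297 = 2.777707… → 2.778

2.778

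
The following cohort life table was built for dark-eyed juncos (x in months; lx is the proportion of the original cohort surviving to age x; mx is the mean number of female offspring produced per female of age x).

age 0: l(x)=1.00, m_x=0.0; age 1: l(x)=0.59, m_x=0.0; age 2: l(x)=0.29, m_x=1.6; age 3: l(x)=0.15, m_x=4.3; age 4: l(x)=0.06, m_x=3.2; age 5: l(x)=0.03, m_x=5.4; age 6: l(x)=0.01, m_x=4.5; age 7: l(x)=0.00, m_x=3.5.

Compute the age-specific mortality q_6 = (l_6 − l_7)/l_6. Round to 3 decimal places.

1.000

q_6 = (l_6 − l_7) / l_6 = (0.01 − 0) / 0.01
     = 0.01 / 0.01 = 1 → 1.000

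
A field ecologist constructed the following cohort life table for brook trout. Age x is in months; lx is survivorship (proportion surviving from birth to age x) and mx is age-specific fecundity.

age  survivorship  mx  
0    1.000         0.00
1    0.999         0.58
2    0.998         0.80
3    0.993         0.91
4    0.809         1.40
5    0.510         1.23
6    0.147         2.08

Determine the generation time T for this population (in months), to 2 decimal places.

3.31

lx·mx: 0, 0.57942, 0.7984, 0.90363, 1.1326, 0.6273, 0.30576 → R0 = 4.34711
x·lx·mx: 0, 0.57942, 1.5968, 2.71089, 4.5304, 3.1365, 1.83456 → Σ = 14.38857
T = 14.38857 / 4.34711 = 3.309916… → 3.31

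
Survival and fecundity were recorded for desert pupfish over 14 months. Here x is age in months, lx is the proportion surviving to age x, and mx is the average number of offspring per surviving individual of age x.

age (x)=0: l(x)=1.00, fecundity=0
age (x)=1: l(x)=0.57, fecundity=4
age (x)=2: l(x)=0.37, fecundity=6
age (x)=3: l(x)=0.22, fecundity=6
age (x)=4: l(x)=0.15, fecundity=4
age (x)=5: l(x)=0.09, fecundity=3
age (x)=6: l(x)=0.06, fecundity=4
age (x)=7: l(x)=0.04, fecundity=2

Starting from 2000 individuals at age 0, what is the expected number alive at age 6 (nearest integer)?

Expected survivors = N0 · l_6 = 2000 × 0.06 = 120 → 120

120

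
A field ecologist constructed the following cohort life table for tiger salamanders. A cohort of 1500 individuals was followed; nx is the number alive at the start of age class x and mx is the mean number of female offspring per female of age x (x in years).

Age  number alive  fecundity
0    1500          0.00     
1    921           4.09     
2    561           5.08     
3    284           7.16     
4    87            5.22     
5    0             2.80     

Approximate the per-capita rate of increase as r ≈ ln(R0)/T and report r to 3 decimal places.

0.944

lx = nx/n0 = nx/1500: 1, 0.614, 0.374, 0.18933…, 0.058, 0
R0 = Σ lx·mx = 0 + 2.51126 + 1.89992 + 1.35563… + 0.30276 + 0 = 6.069567…
Σ x·lx·mx = 11.58902…; T = 11.58902…/6.069567… = 1.90937…
r ≈ ln(R0)/T = ln(6.069567…)/1.90937… = 0.94444… → 0.944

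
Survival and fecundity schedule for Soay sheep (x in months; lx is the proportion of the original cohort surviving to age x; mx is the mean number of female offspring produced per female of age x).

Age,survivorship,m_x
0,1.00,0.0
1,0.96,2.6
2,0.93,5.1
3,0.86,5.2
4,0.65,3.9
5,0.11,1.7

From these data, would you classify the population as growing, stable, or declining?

R0 = Σ lx·mx = 0 + 2.496 + 4.743 + 4.472 + 2.535 + 0.187 = 14.433
R0 > 1, so the population is growing.

growing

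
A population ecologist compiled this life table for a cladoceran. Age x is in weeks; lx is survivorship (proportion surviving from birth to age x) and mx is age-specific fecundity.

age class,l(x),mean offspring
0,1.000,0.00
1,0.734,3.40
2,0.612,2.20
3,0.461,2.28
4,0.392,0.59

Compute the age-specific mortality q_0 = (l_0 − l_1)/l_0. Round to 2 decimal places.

0.27

q_0 = (l_0 − l_1) / l_0 = (1 − 0.734) / 1
     = 0.266 / 1 = 0.266 → 0.27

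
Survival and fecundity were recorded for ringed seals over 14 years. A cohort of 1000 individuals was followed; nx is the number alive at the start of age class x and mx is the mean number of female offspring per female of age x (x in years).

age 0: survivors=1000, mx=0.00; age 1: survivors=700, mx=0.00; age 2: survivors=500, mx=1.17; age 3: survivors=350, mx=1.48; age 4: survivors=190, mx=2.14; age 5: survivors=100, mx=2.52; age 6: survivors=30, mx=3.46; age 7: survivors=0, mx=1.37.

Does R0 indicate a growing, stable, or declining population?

lx = nx/n0 = nx/1000: 1, 0.7, 0.5, 0.35, 0.19, 0.1, 0.03, 0
R0 = Σ lx·mx = 0 + 0 + 0.585 + 0.518 + 0.4066 + 0.252 + 0.1038 + 0 = 1.8654
R0 > 1, so the population is growing.

growing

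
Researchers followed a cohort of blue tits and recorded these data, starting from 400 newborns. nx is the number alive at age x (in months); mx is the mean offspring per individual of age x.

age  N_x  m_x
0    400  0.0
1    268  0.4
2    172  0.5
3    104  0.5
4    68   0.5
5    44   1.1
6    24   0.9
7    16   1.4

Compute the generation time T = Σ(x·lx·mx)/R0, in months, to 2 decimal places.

2.96

lx = nx/n0 = nx/400: 1, 0.67, 0.43, 0.26, 0.17, 0.11, 0.06, 0.04
lx·mx: 0, 0.268, 0.215, 0.13, 0.085, 0.121, 0.054, 0.056 → R0 = 0.929
x·lx·mx: 0, 0.268, 0.43, 0.39, 0.34, 0.605, 0.324, 0.392 → Σ = 2.749
T = 2.749 / 0.929 = 2.959096… → 2.96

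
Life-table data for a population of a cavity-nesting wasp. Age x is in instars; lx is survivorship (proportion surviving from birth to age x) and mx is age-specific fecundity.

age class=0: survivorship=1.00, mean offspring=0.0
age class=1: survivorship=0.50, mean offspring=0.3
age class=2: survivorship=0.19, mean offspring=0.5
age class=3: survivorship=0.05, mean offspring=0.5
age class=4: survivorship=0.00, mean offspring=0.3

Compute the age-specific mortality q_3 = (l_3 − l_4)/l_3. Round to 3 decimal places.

q_3 = (l_3 − l_4) / l_3 = (0.05 − 0) / 0.05
     = 0.05 / 0.05 = 1 → 1.000

1.000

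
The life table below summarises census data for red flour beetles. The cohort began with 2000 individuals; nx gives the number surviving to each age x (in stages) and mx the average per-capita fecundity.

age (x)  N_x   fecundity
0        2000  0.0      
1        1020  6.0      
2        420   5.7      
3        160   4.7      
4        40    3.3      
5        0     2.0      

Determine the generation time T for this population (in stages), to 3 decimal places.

lx = nx/n0 = nx/2000: 1, 0.51, 0.21, 0.08, 0.02, 0
lx·mx: 0, 3.06, 1.197, 0.376, 0.066, 0 → R0 = 4.699
x·lx·mx: 0, 3.06, 2.394, 1.128, 0.264, 0 → Σ = 6.846
T = 6.846 / 4.699 = 1.456906… → 1.457

1.457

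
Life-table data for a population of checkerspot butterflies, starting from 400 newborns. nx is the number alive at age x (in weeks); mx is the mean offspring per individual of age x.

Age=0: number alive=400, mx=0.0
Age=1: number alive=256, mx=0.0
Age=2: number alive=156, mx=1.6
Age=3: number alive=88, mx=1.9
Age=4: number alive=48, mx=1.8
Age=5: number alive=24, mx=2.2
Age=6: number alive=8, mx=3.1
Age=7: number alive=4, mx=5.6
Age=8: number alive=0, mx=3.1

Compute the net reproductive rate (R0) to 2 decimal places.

lx = nx/n0 = nx/400: 1, 0.64, 0.39, 0.22, 0.12, 0.06, 0.02, 0.01, 0
lx·mx by age: 0, 0, 0.624, 0.418, 0.216, 0.132, 0.062, 0.056, 0
R0 = Σ lx·mx = 1.508 → 1.51

1.51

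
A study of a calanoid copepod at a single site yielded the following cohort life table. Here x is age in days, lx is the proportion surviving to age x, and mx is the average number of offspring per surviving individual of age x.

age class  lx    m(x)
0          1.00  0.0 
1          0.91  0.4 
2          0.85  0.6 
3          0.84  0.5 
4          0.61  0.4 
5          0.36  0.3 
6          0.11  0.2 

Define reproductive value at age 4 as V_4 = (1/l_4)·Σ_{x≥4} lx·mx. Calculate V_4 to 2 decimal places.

0.61

lx·mx for x ≥ 4: 0.244, 0.108, 0.022 → sum = 0.374
V_4 = 0.374 / l_4 = 0.374 / 0.61 = 0.613115… → 0.61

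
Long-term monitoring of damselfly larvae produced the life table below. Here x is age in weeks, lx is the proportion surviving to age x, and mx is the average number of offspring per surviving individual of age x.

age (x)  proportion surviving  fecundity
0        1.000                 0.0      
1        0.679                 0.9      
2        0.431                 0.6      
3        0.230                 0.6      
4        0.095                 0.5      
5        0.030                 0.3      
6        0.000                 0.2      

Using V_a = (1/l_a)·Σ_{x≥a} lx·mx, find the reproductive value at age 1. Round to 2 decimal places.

lx·mx for x ≥ 1: 0.6111, 0.2586, 0.138, 0.0475, 0.009, 0 → sum = 1.0642
V_1 = 1.0642 / l_1 = 1.0642 / 0.679 = 1.567305… → 1.57

1.57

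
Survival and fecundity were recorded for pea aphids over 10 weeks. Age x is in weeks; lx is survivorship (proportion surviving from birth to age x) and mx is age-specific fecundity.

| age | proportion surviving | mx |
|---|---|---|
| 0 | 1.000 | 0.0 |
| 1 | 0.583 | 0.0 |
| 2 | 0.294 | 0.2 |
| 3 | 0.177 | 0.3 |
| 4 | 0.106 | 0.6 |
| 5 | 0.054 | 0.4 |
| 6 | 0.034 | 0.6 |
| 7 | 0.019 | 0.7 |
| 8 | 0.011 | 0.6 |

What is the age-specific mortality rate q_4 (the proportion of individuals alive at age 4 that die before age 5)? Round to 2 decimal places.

0.49

q_4 = (l_4 − l_5) / l_4 = (0.106 − 0.054) / 0.106
     = 0.052 / 0.106 = 0.490566… → 0.49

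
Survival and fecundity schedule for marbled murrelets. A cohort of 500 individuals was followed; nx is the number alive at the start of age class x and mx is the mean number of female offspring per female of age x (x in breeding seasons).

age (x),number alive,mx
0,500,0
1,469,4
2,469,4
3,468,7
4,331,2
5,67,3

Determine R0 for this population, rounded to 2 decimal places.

15.78

lx = nx/n0 = nx/500: 1, 0.938, 0.938, 0.936, 0.662, 0.134
lx·mx by age: 0, 3.752, 3.752, 6.552, 1.324, 0.402
R0 = Σ lx·mx = 15.782 → 15.78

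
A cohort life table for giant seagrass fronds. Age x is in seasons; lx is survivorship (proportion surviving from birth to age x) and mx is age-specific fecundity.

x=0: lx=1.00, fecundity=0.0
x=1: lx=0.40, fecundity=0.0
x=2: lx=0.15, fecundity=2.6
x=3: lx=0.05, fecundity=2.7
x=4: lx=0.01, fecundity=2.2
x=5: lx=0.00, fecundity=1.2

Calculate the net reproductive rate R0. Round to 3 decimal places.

lx·mx by age: 0, 0, 0.39, 0.135, 0.022, 0
R0 = Σ lx·mx = 0.547 → 0.547

0.547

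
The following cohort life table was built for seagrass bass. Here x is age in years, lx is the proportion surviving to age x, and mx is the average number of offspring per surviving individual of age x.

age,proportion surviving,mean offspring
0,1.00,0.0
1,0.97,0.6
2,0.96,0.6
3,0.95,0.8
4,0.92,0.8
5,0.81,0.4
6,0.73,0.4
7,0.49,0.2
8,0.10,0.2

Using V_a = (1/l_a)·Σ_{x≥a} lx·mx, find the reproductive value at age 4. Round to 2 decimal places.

1.60

lx·mx for x ≥ 4: 0.736, 0.324, 0.292, 0.098, 0.02 → sum = 1.47
V_4 = 1.47 / l_4 = 1.47 / 0.92 = 1.597826… → 1.60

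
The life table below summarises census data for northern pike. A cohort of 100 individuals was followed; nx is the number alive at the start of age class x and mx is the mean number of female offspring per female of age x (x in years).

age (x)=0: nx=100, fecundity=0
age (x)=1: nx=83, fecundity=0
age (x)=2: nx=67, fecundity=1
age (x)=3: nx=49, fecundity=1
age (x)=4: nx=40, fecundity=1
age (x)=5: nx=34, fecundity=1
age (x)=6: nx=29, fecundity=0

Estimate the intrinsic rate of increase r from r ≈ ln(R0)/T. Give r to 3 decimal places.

0.200

lx = nx/n0 = nx/100: 1, 0.83, 0.67, 0.49, 0.4, 0.34, 0.29
R0 = Σ lx·mx = 0 + 0 + 0.67 + 0.49 + 0.4 + 0.34 + 0 = 1.9
Σ x·lx·mx = 6.11; T = 6.11/1.9 = 3.21579…
r ≈ ln(R0)/T = ln(1.9)/3.21579… = 0.19959… → 0.200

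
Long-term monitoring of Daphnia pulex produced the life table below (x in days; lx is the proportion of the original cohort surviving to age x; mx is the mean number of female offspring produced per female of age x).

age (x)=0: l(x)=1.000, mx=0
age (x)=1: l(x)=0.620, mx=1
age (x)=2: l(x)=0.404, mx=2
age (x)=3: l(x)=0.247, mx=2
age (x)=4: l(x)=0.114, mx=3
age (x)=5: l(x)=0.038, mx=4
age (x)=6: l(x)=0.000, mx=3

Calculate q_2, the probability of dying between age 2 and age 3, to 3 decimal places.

q_2 = (l_2 − l_3) / l_2 = (0.404 − 0.247) / 0.404
     = 0.157 / 0.404 = 0.388614… → 0.389

0.389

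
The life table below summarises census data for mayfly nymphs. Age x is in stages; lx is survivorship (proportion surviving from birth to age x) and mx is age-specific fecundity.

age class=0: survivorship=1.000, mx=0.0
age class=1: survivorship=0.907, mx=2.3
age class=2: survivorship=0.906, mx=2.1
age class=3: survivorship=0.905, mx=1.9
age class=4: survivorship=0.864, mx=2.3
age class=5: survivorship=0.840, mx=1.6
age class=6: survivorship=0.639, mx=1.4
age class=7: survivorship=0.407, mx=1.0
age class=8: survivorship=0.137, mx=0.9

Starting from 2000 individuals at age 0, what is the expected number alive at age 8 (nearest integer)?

274

Expected survivors = N0 · l_8 = 2000 × 0.137 = 274 → 274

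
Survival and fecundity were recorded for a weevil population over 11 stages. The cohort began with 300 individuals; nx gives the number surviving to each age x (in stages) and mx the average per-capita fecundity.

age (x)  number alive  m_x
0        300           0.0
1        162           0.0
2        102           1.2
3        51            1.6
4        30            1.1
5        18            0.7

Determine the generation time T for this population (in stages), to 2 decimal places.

lx = nx/n0 = nx/300: 1, 0.54, 0.34, 0.17, 0.1, 0.06
lx·mx: 0, 0, 0.408, 0.272, 0.11, 0.042 → R0 = 0.832
x·lx·mx: 0, 0, 0.816, 0.816, 0.44, 0.21 → Σ = 2.282
T = 2.282 / 0.832 = 2.742788… → 2.74

2.74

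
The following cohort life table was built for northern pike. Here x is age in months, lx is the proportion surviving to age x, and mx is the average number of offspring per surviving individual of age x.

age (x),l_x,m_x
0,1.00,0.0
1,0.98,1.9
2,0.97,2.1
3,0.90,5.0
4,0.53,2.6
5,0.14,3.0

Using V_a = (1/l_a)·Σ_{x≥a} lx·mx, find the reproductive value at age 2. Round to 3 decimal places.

8.593

lx·mx for x ≥ 2: 2.037, 4.5, 1.378, 0.42 → sum = 8.335
V_2 = 8.335 / l_2 = 8.335 / 0.97 = 8.592784… → 8.593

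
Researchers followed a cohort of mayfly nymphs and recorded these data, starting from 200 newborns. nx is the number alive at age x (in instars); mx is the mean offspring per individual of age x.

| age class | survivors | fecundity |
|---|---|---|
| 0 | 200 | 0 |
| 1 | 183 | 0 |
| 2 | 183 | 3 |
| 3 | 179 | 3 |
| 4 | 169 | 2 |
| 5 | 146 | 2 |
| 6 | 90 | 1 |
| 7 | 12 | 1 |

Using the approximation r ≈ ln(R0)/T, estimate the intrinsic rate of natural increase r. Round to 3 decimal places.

0.653

lx = nx/n0 = nx/200: 1, 0.915, 0.915, 0.895, 0.845, 0.73, 0.45, 0.06
R0 = Σ lx·mx = 0 + 0 + 2.745 + 2.685 + 1.69 + 1.46 + 0.45 + 0.06 = 9.09
Σ x·lx·mx = 30.725; T = 30.725/9.09 = 3.38009…
r ≈ ln(R0)/T = ln(9.09)/3.38009… = 0.65299… → 0.653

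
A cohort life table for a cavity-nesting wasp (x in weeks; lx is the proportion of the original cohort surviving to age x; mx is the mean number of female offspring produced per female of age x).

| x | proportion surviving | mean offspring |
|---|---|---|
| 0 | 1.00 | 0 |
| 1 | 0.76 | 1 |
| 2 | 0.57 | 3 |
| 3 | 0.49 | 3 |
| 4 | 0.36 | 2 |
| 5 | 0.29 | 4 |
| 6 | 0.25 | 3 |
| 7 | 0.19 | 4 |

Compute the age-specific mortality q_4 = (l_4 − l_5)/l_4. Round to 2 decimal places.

q_4 = (l_4 − l_5) / l_4 = (0.36 − 0.29) / 0.36
     = 0.07 / 0.36 = 0.194444… → 0.19

0.19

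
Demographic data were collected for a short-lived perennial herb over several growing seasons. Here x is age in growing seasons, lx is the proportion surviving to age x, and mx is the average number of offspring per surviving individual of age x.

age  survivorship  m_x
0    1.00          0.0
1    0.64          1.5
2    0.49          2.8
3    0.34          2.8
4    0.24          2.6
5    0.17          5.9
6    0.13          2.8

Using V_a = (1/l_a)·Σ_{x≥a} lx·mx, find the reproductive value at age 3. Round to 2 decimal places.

lx·mx for x ≥ 3: 0.952, 0.624, 1.003, 0.364 → sum = 2.943
V_3 = 2.943 / l_3 = 2.943 / 0.34 = 8.655882… → 8.66

8.66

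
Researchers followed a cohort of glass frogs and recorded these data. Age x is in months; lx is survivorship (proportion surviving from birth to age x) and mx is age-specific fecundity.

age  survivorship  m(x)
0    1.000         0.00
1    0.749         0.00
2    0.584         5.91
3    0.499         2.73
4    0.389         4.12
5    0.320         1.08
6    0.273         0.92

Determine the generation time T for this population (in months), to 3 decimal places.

lx·mx: 0, 0, 3.45144, 1.36227, 1.60268, 0.3456, 0.25116 → R0 = 7.01315
x·lx·mx: 0, 0, 6.90288, 4.08681, 6.41072, 1.728, 1.50696 → Σ = 20.63537
T = 20.63537 / 7.01315 = 2.942383… → 2.942

2.942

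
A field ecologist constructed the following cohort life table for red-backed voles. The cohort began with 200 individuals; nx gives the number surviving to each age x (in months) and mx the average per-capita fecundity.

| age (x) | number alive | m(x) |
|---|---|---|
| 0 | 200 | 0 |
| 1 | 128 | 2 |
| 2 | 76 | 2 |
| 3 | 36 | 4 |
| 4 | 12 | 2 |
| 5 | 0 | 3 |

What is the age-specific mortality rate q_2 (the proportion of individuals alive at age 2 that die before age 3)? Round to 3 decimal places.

0.526

lx = nx/n0 = nx/200: 1, 0.64, 0.38, 0.18, 0.06, 0
q_2 = (l_2 − l_3) / l_2 = (0.38 − 0.18) / 0.38
     = 0.2 / 0.38 = 0.526316… → 0.526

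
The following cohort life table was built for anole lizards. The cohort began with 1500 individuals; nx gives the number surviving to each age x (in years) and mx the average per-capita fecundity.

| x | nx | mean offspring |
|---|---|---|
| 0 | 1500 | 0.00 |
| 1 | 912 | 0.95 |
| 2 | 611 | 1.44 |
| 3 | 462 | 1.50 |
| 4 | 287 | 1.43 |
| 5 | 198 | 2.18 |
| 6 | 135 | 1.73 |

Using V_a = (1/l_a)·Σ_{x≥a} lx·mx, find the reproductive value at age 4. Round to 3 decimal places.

lx = nx/n0 = nx/1500: 1, 0.608, 0.40733…, 0.308, 0.19133…, 0.132, 0.09
lx·mx for x ≥ 4: 0.273607…, 0.28776, 0.1557 → sum = 0.717067…
V_4 = 0.717067… / l_4 = 0.717067… / 0.191333… = 3.747735… → 3.748

3.748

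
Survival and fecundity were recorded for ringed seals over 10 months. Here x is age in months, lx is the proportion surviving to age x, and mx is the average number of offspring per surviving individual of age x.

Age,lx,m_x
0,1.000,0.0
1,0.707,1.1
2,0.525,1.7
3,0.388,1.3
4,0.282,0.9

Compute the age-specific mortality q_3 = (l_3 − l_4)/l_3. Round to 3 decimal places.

0.273

q_3 = (l_3 − l_4) / l_3 = (0.388 − 0.282) / 0.388
     = 0.106 / 0.388 = 0.273196… → 0.273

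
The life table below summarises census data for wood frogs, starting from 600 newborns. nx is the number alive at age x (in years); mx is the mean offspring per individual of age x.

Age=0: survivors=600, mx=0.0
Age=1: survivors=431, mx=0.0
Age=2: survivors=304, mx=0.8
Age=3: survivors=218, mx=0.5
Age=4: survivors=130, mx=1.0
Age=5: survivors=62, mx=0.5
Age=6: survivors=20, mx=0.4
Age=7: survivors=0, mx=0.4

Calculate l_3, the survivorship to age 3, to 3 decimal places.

l_3 = n_3/n_0 = 218/600 = 0.363333… → 0.363

0.363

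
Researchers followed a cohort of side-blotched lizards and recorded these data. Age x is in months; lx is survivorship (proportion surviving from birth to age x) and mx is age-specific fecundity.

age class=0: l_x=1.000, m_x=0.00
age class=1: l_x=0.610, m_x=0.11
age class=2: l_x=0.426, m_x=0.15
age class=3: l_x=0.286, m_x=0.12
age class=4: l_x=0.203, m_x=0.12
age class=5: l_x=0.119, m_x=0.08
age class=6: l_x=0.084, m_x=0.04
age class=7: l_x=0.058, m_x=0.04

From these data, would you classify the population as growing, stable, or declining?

declining

R0 = Σ lx·mx = 0 + 0.0671 + 0.0639 + 0.03432 + 0.02436 + 0.00952 + 0.00336 + 0.00232 = 0.20488
R0 < 1, so the population is declining.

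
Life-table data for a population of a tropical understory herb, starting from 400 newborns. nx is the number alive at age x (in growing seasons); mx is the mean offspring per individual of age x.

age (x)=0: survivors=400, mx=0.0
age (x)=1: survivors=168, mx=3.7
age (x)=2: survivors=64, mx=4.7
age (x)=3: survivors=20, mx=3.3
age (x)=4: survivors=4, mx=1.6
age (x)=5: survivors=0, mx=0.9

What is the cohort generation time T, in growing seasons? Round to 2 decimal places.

lx = nx/n0 = nx/400: 1, 0.42, 0.16, 0.05, 0.01, 0
lx·mx: 0, 1.554, 0.752, 0.165, 0.016, 0 → R0 = 2.487
x·lx·mx: 0, 1.554, 1.504, 0.495, 0.064, 0 → Σ = 3.617
T = 3.617 / 2.487 = 1.454363… → 1.45

1.45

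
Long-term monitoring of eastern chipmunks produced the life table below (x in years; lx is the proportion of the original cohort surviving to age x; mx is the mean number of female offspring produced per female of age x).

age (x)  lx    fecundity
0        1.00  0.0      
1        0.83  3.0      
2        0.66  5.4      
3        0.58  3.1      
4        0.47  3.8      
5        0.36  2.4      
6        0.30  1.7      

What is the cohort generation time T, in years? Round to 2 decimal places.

lx·mx: 0, 2.49, 3.564, 1.798, 1.786, 0.864, 0.51 → R0 = 11.012
x·lx·mx: 0, 2.49, 7.128, 5.394, 7.144, 4.32, 3.06 → Σ = 29.536
T = 29.536 / 11.012 = 2.682165… → 2.68

2.68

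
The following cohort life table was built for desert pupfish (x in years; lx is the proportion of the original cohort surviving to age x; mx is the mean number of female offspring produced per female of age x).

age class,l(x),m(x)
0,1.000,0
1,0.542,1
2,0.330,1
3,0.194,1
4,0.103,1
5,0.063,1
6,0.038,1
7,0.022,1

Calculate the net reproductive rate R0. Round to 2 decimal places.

lx·mx by age: 0, 0.542, 0.33, 0.194, 0.103, 0.063, 0.038, 0.022
R0 = Σ lx·mx = 1.292 → 1.29

1.29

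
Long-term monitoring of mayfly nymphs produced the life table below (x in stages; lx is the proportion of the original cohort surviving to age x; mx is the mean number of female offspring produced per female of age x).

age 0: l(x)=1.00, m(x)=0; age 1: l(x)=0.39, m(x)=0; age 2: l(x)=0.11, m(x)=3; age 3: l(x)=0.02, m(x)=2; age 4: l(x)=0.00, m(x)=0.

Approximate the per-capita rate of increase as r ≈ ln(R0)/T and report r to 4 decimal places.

-0.4716

R0 = Σ lx·mx = 0 + 0 + 0.33 + 0.04 + 0 = 0.37
Σ x·lx·mx = 0.78; T = 0.78/0.37 = 2.10811…
r ≈ ln(R0)/T = ln(0.37)/2.10811… = -0.471632… → -0.4716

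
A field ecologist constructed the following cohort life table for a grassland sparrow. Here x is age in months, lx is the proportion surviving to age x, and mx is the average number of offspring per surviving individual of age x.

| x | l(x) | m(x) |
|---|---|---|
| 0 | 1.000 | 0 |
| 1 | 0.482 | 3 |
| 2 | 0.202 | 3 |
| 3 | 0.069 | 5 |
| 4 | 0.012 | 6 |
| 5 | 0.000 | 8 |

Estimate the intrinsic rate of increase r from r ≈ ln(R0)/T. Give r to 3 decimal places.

R0 = Σ lx·mx = 0 + 1.446 + 0.606 + 0.345 + 0.072 + 0 = 2.469
Σ x·lx·mx = 3.981; T = 3.981/2.469 = 1.61239…
r ≈ ln(R0)/T = ln(2.469)/1.61239… = 0.56054… → 0.561

0.561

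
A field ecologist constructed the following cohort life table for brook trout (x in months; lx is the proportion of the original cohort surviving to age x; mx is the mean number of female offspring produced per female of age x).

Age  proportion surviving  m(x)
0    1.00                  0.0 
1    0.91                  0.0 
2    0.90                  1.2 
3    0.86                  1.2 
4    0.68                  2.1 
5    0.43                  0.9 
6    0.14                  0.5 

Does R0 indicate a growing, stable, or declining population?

R0 = Σ lx·mx = 0 + 0 + 1.08 + 1.032 + 1.428 + 0.387 + 0.07 = 3.997
R0 > 1, so the population is growing.

growing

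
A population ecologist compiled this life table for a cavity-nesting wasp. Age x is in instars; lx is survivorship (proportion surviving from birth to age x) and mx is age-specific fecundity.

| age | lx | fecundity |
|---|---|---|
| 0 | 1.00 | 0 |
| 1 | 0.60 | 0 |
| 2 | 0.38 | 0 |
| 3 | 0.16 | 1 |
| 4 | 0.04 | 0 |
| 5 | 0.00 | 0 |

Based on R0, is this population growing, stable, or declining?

declining

R0 = Σ lx·mx = 0 + 0 + 0 + 0.16 + 0 + 0 = 0.16
R0 < 1, so the population is declining.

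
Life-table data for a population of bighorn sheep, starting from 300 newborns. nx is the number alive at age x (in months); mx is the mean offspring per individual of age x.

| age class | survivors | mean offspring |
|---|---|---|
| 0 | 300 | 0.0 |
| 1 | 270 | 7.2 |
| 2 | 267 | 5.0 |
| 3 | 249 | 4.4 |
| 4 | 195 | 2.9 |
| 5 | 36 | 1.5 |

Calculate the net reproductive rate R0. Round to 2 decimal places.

lx = nx/n0 = nx/300: 1, 0.9, 0.89, 0.83, 0.65, 0.12
lx·mx by age: 0, 6.48, 4.45, 3.652, 1.885, 0.18
R0 = Σ lx·mx = 16.647 → 16.65

16.65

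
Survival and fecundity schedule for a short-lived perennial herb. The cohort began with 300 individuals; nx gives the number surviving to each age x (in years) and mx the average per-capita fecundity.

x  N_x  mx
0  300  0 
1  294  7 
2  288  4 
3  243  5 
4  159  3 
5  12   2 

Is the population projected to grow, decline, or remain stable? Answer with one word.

lx = nx/n0 = nx/300: 1, 0.98, 0.96, 0.81, 0.53, 0.04
R0 = Σ lx·mx = 0 + 6.86 + 3.84 + 4.05 + 1.59 + 0.08 = 16.42
R0 > 1, so the population is growing.

growing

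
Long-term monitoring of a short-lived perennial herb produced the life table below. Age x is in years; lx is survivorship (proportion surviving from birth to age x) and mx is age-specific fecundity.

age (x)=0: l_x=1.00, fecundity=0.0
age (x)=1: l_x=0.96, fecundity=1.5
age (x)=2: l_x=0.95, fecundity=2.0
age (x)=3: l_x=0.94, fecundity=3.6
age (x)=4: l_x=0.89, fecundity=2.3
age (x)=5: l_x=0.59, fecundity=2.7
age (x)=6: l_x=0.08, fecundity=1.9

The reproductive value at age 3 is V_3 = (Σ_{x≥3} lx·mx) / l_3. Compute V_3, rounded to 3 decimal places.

7.634

lx·mx for x ≥ 3: 3.384, 2.047, 1.593, 0.152 → sum = 7.176
V_3 = 7.176 / l_3 = 7.176 / 0.94 = 7.634043… → 7.634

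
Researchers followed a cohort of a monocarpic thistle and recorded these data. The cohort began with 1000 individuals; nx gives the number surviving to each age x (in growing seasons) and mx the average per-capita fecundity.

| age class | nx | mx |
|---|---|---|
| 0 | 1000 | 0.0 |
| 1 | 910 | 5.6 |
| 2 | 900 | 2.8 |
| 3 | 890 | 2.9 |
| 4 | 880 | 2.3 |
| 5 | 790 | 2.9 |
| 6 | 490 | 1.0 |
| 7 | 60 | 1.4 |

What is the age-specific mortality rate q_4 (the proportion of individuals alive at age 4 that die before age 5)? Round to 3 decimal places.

lx = nx/n0 = nx/1000: 1, 0.91, 0.9, 0.89, 0.88, 0.79, 0.49, 0.06
q_4 = (l_4 − l_5) / l_4 = (0.88 − 0.79) / 0.88
     = 0.09 / 0.88 = 0.102273… → 0.102

0.102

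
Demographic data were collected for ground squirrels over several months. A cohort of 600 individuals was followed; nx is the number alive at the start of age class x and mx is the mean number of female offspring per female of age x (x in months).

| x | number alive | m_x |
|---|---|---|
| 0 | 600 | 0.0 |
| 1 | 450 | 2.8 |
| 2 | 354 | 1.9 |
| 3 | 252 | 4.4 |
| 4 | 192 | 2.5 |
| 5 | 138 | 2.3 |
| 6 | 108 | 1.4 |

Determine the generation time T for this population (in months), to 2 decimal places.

lx = nx/n0 = nx/600: 1, 0.75, 0.59, 0.42, 0.32, 0.23, 0.18
lx·mx: 0, 2.1, 1.121, 1.848, 0.8, 0.529, 0.252 → R0 = 6.65
x·lx·mx: 0, 2.1, 2.242, 5.544, 3.2, 2.645, 1.512 → Σ = 17.243
T = 17.243 / 6.65 = 2.592932… → 2.59

2.59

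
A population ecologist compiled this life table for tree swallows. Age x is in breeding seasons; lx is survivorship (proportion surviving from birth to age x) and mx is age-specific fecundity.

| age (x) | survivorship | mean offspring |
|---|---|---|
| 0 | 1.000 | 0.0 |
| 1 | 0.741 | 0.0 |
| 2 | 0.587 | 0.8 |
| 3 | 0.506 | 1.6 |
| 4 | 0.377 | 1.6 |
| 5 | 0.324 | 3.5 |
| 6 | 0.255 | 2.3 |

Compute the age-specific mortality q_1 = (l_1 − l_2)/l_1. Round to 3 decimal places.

0.208

q_1 = (l_1 − l_2) / l_1 = (0.741 − 0.587) / 0.741
     = 0.154 / 0.741 = 0.207827… → 0.208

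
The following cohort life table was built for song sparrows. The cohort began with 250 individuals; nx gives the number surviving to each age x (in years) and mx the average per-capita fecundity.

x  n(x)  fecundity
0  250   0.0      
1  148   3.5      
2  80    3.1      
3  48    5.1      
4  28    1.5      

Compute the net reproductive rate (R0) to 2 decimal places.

4.21

lx = nx/n0 = nx/250: 1, 0.592, 0.32, 0.192, 0.112
lx·mx by age: 0, 2.072, 0.992, 0.9792, 0.168
R0 = Σ lx·mx = 4.2112 → 4.21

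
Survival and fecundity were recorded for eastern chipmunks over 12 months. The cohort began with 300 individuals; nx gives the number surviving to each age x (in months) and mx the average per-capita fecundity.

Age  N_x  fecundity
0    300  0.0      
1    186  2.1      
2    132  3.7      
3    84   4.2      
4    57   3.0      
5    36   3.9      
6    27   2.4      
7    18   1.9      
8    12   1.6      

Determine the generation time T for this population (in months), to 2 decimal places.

2.76

lx = nx/n0 = nx/300: 1, 0.62, 0.44, 0.28, 0.19, 0.12, 0.09, 0.06, 0.04
lx·mx: 0, 1.302, 1.628, 1.176, 0.57, 0.468, 0.216, 0.114, 0.064 → R0 = 5.538
x·lx·mx: 0, 1.302, 3.256, 3.528, 2.28, 2.34, 1.296, 0.798, 0.512 → Σ = 15.312
T = 15.312 / 5.538 = 2.764897… → 2.76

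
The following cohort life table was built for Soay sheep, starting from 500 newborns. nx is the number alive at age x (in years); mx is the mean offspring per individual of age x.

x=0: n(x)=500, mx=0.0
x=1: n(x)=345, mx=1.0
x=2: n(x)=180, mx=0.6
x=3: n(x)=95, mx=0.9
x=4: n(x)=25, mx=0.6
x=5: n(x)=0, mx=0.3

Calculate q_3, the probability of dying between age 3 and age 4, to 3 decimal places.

0.737

lx = nx/n0 = nx/500: 1, 0.69, 0.36, 0.19, 0.05, 0
q_3 = (l_3 − l_4) / l_3 = (0.19 − 0.05) / 0.19
     = 0.14 / 0.19 = 0.736842… → 0.737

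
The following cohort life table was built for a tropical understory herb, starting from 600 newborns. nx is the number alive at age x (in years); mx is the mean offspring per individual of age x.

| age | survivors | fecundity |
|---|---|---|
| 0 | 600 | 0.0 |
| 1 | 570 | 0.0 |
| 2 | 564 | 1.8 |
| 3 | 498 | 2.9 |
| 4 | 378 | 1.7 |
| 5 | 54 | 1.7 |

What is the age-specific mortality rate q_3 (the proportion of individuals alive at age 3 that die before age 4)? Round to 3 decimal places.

lx = nx/n0 = nx/600: 1, 0.95, 0.94, 0.83, 0.63, 0.09
q_3 = (l_3 − l_4) / l_3 = (0.83 − 0.63) / 0.83
     = 0.2 / 0.83 = 0.240964… → 0.241

0.241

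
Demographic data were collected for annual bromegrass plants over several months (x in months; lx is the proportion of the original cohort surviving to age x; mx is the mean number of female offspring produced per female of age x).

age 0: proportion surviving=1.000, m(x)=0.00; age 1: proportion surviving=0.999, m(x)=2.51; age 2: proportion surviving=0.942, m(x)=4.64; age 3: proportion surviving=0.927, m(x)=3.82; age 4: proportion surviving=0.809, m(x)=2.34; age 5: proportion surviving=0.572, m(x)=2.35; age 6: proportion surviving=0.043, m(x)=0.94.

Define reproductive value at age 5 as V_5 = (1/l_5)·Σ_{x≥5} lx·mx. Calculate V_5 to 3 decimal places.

lx·mx for x ≥ 5: 1.3442, 0.04042 → sum = 1.38462
V_5 = 1.38462 / l_5 = 1.38462 / 0.572 = 2.420664… → 2.421

2.421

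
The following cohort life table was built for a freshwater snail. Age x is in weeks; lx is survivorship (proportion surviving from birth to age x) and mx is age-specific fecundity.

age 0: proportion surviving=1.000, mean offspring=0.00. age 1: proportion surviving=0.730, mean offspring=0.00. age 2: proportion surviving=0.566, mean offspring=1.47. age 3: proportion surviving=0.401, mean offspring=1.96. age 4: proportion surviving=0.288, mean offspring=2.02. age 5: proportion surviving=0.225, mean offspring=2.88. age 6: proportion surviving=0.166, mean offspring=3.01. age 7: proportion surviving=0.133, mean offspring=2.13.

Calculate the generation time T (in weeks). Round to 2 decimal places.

4.01

lx·mx: 0, 0, 0.83202, 0.78596, 0.58176, 0.648, 0.49966, 0.28329 → R0 = 3.63069
x·lx·mx: 0, 0, 1.66404, 2.35788, 2.32704, 3.24, 2.99796, 1.98303 → Σ = 14.56995
T = 14.56995 / 3.63069 = 4.012998… → 4.01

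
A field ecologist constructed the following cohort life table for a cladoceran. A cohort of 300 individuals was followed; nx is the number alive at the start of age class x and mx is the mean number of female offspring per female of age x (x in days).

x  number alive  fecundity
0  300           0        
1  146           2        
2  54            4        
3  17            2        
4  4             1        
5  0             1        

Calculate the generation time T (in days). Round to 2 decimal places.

1.54

lx = nx/n0 = nx/300: 1, 0.48667…, 0.18, 0.05667…, 0.01333…, 0
lx·mx: 0, 0.973333…, 0.72, 0.113333…, 0.013333…, 0 → R0 = 1.82…
x·lx·mx: 0, 0.973333…, 1.44, 0.34…, 0.053333…, 0 → Σ = 2.806667…
T = 2.806667… / 1.82… = 1.542125… → 1.54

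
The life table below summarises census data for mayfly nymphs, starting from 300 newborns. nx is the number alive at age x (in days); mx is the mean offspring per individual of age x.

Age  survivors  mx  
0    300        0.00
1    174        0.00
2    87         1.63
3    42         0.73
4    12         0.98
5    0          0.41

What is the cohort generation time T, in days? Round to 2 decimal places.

lx = nx/n0 = nx/300: 1, 0.58, 0.29, 0.14, 0.04, 0
lx·mx: 0, 0, 0.4727, 0.1022, 0.0392, 0 → R0 = 0.6141
x·lx·mx: 0, 0, 0.9454, 0.3066, 0.1568, 0 → Σ = 1.4088
T = 1.4088 / 0.6141 = 2.294089… → 2.29

2.29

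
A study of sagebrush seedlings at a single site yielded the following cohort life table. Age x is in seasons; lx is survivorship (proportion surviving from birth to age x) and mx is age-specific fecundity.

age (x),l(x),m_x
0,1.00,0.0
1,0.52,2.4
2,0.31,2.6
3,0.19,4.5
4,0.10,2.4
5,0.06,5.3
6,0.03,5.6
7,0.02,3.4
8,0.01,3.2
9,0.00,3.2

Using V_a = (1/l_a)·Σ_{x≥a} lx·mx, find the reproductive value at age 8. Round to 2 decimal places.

lx·mx for x ≥ 8: 0.032, 0 → sum = 0.032
V_8 = 0.032 / l_8 = 0.032 / 0.01 = 3.2 → 3.20

3.20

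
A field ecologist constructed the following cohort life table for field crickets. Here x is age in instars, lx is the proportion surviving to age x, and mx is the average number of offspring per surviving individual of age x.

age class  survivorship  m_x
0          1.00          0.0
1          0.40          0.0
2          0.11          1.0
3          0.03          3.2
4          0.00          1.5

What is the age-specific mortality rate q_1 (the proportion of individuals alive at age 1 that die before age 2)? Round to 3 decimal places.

0.725

q_1 = (l_1 − l_2) / l_1 = (0.4 − 0.11) / 0.4
     = 0.29 / 0.4 = 0.725 → 0.725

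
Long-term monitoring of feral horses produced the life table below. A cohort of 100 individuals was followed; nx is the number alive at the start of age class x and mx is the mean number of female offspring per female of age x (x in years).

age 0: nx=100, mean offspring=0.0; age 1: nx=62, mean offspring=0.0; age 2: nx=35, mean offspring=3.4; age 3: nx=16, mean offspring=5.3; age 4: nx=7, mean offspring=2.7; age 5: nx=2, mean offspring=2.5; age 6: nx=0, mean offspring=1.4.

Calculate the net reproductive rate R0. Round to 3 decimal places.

2.277

lx = nx/n0 = nx/100: 1, 0.62, 0.35, 0.16, 0.07, 0.02, 0
lx·mx by age: 0, 0, 1.19, 0.848, 0.189, 0.05, 0
R0 = Σ lx·mx = 2.277 → 2.277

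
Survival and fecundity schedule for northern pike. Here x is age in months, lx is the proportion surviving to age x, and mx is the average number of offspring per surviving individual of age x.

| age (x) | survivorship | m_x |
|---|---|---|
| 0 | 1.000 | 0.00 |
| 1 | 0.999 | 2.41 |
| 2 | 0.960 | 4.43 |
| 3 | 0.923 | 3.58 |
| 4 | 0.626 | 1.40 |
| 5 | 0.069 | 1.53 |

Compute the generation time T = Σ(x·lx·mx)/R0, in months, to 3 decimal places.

2.271

lx·mx: 0, 2.40759, 4.2528, 3.30434, 0.8764, 0.10557 → R0 = 10.9467
x·lx·mx: 0, 2.40759, 8.5056, 9.91302, 3.5056, 0.52785 → Σ = 24.85966
T = 24.85966 / 10.9467 = 2.270973… → 2.271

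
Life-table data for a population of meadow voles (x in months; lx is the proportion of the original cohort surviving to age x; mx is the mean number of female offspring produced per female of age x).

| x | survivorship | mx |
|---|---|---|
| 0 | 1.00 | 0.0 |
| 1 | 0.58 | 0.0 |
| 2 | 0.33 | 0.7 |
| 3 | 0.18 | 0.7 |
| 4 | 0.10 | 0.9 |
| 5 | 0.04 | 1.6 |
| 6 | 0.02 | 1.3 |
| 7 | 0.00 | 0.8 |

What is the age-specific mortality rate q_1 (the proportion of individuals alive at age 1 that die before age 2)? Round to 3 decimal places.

0.431

q_1 = (l_1 − l_2) / l_1 = (0.58 − 0.33) / 0.58
     = 0.25 / 0.58 = 0.431034… → 0.431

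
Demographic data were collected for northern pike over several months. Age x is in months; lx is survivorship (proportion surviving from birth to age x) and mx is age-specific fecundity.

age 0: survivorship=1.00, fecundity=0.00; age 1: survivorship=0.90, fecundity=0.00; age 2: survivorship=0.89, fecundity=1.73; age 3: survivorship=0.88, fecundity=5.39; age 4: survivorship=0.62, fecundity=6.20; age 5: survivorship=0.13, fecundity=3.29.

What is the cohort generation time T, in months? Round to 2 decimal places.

3.30

lx·mx: 0, 0, 1.5397, 4.7432, 3.844, 0.4277 → R0 = 10.5546
x·lx·mx: 0, 0, 3.0794, 14.2296, 15.376, 2.1385 → Σ = 34.8235
T = 34.8235 / 10.5546 = 3.299367… → 3.30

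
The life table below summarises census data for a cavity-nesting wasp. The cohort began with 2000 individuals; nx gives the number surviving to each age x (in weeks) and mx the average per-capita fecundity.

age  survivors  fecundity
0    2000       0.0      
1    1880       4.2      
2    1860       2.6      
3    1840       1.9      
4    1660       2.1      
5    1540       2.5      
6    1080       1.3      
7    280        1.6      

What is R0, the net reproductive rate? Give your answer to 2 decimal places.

lx = nx/n0 = nx/2000: 1, 0.94, 0.93, 0.92, 0.83, 0.77, 0.54, 0.14
lx·mx by age: 0, 3.948, 2.418, 1.748, 1.743, 1.925, 0.702, 0.224
R0 = Σ lx·mx = 12.708 → 12.71

12.71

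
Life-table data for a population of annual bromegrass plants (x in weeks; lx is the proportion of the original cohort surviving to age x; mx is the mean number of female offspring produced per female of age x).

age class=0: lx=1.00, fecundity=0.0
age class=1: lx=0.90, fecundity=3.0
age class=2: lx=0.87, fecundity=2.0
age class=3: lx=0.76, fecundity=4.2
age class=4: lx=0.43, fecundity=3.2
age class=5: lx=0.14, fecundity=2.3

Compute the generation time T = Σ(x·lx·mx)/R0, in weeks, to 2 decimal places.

lx·mx: 0, 2.7, 1.74, 3.192, 1.376, 0.322 → R0 = 9.33
x·lx·mx: 0, 2.7, 3.48, 9.576, 5.504, 1.61 → Σ = 22.87
T = 22.87 / 9.33 = 2.451233… → 2.45

2.45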